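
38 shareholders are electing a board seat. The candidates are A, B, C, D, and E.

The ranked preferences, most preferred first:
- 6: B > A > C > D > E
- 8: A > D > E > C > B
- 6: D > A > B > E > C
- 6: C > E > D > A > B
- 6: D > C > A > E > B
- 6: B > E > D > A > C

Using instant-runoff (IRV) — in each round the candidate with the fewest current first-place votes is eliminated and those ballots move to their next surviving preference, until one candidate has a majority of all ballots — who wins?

Round 1: A 8, B 12, C 6, D 12, E 0. E eliminated.
Round 2: A 8, B 12, C 6, D 12. C eliminated.
Round 3: A 8, B 12, D 18. A eliminated.
Round 4: B 12, D 26. D has a majority (≥20).

D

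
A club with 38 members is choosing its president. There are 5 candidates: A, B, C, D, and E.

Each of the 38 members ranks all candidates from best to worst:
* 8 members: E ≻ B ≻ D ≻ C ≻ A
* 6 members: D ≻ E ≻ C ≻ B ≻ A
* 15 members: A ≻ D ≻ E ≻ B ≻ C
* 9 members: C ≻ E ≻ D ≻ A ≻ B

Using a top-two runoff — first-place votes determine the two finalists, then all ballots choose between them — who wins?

C

Round 1 first-place votes: A 15, B 0, C 9, D 6, E 8. A and C advance.
Runoff: A is ranked above C on 15 ballots, C above A on 23.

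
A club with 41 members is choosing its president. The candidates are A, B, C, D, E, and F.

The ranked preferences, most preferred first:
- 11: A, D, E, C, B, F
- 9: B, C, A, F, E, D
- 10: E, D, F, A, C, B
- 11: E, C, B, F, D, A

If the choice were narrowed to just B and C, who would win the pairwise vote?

B is ranked above C on 9 ballots; C above B on 32.

C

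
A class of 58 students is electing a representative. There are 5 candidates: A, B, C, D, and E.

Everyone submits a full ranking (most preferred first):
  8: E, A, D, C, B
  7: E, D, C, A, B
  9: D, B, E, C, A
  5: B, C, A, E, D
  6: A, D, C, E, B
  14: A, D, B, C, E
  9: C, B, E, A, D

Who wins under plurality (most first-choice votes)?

First-place votes: A 20, B 5, C 9, D 9, E 15.

A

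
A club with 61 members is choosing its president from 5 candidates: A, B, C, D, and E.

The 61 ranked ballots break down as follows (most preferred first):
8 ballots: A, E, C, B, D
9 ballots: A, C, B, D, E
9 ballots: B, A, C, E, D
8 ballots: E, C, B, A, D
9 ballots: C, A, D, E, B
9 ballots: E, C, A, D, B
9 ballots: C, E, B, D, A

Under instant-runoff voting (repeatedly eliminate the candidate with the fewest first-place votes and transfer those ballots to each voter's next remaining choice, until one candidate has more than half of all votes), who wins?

C

Round 1: A 17, B 9, C 18, D 0, E 17. D eliminated.
Round 2: A 17, B 9, C 18, E 17. B eliminated.
Round 3: A 26, C 18, E 17. E eliminated.
Round 4: A 26, C 35. C has a majority (≥31).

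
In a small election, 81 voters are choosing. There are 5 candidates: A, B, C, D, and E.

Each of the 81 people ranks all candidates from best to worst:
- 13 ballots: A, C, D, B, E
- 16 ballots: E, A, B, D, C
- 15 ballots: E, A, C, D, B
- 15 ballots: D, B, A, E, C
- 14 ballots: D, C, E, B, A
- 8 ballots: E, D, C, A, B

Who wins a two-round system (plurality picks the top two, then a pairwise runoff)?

D

Round 1 first-place votes: A 13, B 0, C 0, D 29, E 39. E and D advance.
Runoff: E is ranked above D on 39 ballots, D above E on 42.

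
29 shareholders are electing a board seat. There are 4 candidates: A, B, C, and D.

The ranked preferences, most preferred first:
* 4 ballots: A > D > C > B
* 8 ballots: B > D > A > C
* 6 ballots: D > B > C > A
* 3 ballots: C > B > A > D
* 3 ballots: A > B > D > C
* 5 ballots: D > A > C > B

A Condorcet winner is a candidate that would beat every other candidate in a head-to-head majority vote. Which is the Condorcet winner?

D

D vs A: 19–10
D vs B: 15–14
D vs C: 26–3
D beats every other candidate.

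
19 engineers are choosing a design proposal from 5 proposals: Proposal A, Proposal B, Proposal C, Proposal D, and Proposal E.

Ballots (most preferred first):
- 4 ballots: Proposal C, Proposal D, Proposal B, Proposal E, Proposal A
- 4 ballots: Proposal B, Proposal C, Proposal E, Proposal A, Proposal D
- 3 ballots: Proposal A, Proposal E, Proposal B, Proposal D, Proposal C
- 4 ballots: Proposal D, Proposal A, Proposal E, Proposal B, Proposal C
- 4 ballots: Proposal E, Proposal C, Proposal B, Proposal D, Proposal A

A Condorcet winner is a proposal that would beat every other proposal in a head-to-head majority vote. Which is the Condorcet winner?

Proposal E vs Proposal A: 12–7
Proposal E vs Proposal B: 11–8
Proposal E vs Proposal C: 11–8
Proposal E vs Proposal D: 11–8
Proposal E beats every other proposal.

Proposal E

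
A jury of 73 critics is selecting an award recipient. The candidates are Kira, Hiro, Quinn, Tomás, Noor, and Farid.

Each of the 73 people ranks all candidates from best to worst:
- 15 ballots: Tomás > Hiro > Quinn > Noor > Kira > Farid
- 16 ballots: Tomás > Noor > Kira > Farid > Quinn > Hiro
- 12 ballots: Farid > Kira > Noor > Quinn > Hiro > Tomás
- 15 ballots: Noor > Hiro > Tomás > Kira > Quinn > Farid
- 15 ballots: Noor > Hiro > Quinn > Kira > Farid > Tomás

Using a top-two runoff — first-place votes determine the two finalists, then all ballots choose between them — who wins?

Round 1 first-place votes: Kira 0, Hiro 0, Quinn 0, Tomás 31, Noor 30, Farid 12. Tomás and Noor advance.
Runoff: Tomás is ranked above Noor on 31 ballots, Noor above Tomás on 42.

Noor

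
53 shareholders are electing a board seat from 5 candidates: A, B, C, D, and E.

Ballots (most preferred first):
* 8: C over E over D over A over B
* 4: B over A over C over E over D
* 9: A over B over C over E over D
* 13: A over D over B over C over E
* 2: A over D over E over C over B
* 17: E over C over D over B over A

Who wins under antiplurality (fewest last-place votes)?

C

Last-place votes: A 17, B 10, C 0, D 13, E 13.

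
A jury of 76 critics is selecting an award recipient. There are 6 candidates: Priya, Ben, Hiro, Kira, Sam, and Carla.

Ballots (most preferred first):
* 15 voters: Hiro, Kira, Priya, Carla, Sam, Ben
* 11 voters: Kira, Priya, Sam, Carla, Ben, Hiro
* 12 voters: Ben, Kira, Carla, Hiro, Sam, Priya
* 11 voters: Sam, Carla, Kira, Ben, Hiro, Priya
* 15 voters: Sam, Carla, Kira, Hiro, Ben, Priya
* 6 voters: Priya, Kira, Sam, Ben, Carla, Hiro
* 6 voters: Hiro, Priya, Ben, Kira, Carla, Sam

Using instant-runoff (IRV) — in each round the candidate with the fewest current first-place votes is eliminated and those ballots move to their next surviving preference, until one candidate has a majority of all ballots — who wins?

Round 1: Priya 6, Ben 12, Hiro 21, Kira 11, Sam 26, Carla 0. Carla eliminated.
Round 2: Priya 6, Ben 12, Hiro 21, Kira 11, Sam 26. Priya eliminated.
Round 3: Ben 12, Hiro 21, Kira 17, Sam 26. Ben eliminated.
Round 4: Hiro 21, Kira 29, Sam 26. Hiro eliminated.
Round 5: Kira 50, Sam 26. Kira has a majority (≥39).

Kira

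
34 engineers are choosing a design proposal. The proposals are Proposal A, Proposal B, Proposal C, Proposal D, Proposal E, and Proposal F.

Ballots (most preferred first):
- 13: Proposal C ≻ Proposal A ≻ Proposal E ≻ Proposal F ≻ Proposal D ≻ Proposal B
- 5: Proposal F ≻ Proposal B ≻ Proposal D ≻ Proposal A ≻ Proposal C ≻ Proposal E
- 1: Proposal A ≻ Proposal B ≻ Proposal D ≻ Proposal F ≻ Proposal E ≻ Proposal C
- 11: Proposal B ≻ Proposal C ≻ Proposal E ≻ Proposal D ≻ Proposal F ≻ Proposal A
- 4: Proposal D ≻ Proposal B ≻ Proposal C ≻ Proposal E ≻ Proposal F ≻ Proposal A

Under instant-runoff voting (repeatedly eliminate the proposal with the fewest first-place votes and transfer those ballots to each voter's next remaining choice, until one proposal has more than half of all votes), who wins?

Round 1: Proposal A 1, Proposal B 11, Proposal C 13, Proposal D 4, Proposal E 0, Proposal F 5. Proposal E eliminated.
Round 2: Proposal A 1, Proposal B 11, Proposal C 13, Proposal D 4, Proposal F 5. Proposal A eliminated.
Round 3: Proposal B 12, Proposal C 13, Proposal D 4, Proposal F 5. Proposal D eliminated.
Round 4: Proposal B 16, Proposal C 13, Proposal F 5. Proposal F eliminated.
Round 5: Proposal B 21, Proposal C 13. Proposal B has a majority (≥18).

Proposal B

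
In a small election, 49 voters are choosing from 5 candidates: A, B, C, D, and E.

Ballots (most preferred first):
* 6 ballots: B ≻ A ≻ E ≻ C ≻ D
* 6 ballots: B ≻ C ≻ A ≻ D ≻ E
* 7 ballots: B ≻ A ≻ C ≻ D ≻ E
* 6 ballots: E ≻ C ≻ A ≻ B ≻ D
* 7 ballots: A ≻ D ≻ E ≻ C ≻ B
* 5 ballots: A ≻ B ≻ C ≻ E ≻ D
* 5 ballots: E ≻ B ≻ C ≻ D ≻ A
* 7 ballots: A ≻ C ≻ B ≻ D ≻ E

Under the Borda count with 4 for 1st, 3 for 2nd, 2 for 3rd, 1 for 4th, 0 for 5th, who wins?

A: 6×3 + 6×2 + 7×3 + 6×2 + 7×4 + 5×4 + 5×0 + 7×4 = 139
B: 6×4 + 6×4 + 7×4 + 6×1 + 7×0 + 5×3 + 5×3 + 7×2 = 126
C: 6×1 + 6×3 + 7×2 + 6×3 + 7×1 + 5×2 + 5×2 + 7×3 = 104
D: 6×0 + 6×1 + 7×1 + 6×0 + 7×3 + 5×0 + 5×1 + 7×1 = 46
E: 6×2 + 6×0 + 7×0 + 6×4 + 7×2 + 5×1 + 5×4 + 7×0 = 75

A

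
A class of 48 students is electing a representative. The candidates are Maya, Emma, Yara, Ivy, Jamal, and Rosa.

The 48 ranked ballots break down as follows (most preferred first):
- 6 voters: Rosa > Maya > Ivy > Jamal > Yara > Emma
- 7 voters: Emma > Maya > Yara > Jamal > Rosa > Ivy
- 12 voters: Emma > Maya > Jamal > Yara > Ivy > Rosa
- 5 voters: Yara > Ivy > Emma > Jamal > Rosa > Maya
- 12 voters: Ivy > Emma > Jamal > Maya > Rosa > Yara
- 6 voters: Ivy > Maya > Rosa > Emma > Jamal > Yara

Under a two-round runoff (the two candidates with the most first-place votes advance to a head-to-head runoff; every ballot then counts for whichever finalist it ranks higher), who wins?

Round 1 first-place votes: Maya 0, Emma 19, Yara 5, Ivy 18, Jamal 0, Rosa 6. Emma and Ivy advance.
Runoff: Emma is ranked above Ivy on 19 ballots, Ivy above Emma on 29.

Ivy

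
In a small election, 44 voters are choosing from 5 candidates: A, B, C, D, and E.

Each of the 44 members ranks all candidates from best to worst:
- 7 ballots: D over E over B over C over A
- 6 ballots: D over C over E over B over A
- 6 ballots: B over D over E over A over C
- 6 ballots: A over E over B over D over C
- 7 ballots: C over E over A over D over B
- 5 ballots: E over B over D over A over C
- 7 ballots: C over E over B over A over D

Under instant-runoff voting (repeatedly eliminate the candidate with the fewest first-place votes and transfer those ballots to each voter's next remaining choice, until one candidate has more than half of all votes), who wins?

Round 1: A 6, B 6, C 14, D 13, E 5. E eliminated.
Round 2: A 6, B 11, C 14, D 13. A eliminated.
Round 3: B 17, C 14, D 13. D eliminated.
Round 4: B 24, C 20. B has a majority (≥23).

B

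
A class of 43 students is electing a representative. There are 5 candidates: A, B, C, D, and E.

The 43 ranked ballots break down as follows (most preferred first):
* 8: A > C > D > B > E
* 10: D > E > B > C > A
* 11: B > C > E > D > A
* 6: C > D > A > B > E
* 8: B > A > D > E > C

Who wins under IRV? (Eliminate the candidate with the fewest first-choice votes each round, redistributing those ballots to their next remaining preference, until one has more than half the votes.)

D

Round 1: A 8, B 19, C 6, D 10, E 0. E eliminated.
Round 2: A 8, B 19, C 6, D 10. C eliminated.
Round 3: A 8, B 19, D 16. A eliminated.
Round 4: B 19, D 24. D has a majority (≥22).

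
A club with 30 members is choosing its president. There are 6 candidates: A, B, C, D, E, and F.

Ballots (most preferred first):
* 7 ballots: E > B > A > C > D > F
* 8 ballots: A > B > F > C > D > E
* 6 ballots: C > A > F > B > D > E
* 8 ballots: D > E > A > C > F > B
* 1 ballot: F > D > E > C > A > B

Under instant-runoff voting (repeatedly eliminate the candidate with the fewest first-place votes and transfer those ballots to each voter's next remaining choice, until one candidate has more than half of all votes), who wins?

A

Round 1: A 8, B 0, C 6, D 8, E 7, F 1. B eliminated.
Round 2: A 8, C 6, D 8, E 7, F 1. F eliminated.
Round 3: A 8, C 6, D 9, E 7. C eliminated.
Round 4: A 14, D 9, E 7. E eliminated.
Round 5: A 21, D 9. A has a majority (≥16).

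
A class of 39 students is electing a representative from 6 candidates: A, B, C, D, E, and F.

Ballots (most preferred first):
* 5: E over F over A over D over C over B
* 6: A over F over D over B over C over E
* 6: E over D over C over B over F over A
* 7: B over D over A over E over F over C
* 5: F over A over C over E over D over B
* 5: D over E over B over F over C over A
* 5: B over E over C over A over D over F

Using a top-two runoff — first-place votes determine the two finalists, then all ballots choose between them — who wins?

Round 1 first-place votes: A 6, B 12, C 0, D 5, E 11, F 5. B and E advance.
Runoff: B is ranked above E on 18 ballots, E above B on 21.

E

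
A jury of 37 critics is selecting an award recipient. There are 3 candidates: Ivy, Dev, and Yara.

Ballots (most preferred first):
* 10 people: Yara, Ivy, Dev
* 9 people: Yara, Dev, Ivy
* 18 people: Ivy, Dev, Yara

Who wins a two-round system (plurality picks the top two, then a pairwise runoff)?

Round 1 first-place votes: Ivy 18, Dev 0, Yara 19. Yara and Ivy advance.
Runoff: Yara is ranked above Ivy on 19 ballots, Ivy above Yara on 18.

Yara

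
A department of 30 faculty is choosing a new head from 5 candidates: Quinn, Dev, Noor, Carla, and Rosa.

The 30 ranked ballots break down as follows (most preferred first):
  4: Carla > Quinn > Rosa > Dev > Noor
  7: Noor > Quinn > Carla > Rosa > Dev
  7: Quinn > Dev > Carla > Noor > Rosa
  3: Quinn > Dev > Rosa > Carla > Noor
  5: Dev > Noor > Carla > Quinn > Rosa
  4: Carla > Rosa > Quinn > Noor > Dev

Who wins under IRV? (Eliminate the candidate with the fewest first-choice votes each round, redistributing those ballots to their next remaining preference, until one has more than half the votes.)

Round 1: Quinn 10, Dev 5, Noor 7, Carla 8, Rosa 0. Rosa eliminated.
Round 2: Quinn 10, Dev 5, Noor 7, Carla 8. Dev eliminated.
Round 3: Quinn 10, Noor 12, Carla 8. Carla eliminated.
Round 4: Quinn 18, Noor 12. Quinn has a majority (≥16).

Quinn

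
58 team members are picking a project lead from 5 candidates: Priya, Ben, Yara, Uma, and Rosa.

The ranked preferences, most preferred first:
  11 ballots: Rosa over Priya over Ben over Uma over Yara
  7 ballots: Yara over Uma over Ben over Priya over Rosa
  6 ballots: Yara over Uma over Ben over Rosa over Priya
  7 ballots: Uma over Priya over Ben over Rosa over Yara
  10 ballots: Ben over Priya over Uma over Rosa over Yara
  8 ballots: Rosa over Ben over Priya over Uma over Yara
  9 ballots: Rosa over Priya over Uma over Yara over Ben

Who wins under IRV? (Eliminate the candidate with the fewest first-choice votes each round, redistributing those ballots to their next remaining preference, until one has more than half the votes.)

Round 1: Priya 0, Ben 10, Yara 13, Uma 7, Rosa 28. Priya eliminated.
Round 2: Ben 10, Yara 13, Uma 7, Rosa 28. Uma eliminated.
Round 3: Ben 17, Yara 13, Rosa 28. Yara eliminated.
Round 4: Ben 30, Rosa 28. Ben has a majority (≥30).

Ben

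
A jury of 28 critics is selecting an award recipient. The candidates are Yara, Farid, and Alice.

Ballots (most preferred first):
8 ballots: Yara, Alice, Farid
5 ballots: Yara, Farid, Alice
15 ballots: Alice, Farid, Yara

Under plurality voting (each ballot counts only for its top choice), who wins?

Alice

First-place votes: Yara 13, Farid 0, Alice 15.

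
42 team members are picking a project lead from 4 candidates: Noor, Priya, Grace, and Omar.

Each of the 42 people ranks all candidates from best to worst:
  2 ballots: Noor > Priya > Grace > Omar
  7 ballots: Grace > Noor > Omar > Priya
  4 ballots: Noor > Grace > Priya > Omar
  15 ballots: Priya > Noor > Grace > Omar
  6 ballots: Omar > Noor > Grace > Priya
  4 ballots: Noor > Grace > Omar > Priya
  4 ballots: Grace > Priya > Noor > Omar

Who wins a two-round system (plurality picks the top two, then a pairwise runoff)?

Grace

Round 1 first-place votes: Noor 10, Priya 15, Grace 11, Omar 6. Priya and Grace advance.
Runoff: Priya is ranked above Grace on 17 ballots, Grace above Priya on 25.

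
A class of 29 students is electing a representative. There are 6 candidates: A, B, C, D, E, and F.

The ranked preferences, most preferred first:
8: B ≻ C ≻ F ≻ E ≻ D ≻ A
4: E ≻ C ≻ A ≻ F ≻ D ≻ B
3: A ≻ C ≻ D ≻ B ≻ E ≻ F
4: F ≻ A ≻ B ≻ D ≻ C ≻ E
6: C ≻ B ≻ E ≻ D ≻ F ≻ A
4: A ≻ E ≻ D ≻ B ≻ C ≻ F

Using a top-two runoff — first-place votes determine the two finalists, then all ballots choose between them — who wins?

Round 1 first-place votes: A 7, B 8, C 6, D 0, E 4, F 4. B and A advance.
Runoff: B is ranked above A on 14 ballots, A above B on 15.

A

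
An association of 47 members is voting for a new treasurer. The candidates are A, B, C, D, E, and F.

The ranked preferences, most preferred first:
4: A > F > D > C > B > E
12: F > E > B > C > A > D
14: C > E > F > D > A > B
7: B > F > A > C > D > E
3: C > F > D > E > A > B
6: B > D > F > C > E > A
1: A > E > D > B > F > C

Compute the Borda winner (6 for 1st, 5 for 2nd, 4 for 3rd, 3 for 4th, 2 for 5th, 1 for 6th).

F

A: 4×6 + 12×2 + 14×2 + 7×4 + 3×2 + 6×1 + 1×6 = 122
B: 4×2 + 12×4 + 14×1 + 7×6 + 3×1 + 6×6 + 1×3 = 154
C: 4×3 + 12×3 + 14×6 + 7×3 + 3×6 + 6×3 + 1×1 = 190
D: 4×4 + 12×1 + 14×3 + 7×2 + 3×4 + 6×5 + 1×4 = 130
E: 4×1 + 12×5 + 14×5 + 7×1 + 3×3 + 6×2 + 1×5 = 167
F: 4×5 + 12×6 + 14×4 + 7×5 + 3×5 + 6×4 + 1×2 = 224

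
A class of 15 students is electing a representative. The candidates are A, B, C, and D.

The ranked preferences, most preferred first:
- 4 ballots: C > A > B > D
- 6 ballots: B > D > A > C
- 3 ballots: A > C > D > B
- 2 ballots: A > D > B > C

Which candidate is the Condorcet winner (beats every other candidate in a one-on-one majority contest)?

A vs B: 9–6
A vs C: 11–4
A vs D: 9–6
A beats every other candidate.

A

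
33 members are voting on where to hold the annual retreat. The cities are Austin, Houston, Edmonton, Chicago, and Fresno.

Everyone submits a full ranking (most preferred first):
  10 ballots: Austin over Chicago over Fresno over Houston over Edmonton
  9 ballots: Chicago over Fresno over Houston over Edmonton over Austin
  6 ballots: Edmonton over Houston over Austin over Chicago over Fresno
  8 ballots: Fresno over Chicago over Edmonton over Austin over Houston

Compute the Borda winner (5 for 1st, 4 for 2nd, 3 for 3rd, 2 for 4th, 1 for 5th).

Chicago

Austin: 10×5 + 9×1 + 6×3 + 8×2 = 93
Houston: 10×2 + 9×3 + 6×4 + 8×1 = 79
Edmonton: 10×1 + 9×2 + 6×5 + 8×3 = 82
Chicago: 10×4 + 9×5 + 6×2 + 8×4 = 129
Fresno: 10×3 + 9×4 + 6×1 + 8×5 = 112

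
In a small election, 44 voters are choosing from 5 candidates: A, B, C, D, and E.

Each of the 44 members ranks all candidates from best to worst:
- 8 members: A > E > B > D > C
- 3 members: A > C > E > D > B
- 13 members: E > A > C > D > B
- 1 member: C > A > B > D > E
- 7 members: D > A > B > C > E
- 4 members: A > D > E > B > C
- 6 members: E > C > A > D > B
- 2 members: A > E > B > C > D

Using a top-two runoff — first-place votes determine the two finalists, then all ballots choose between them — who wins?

A

Round 1 first-place votes: A 17, B 0, C 1, D 7, E 19. E and A advance.
Runoff: E is ranked above A on 19 ballots, A above E on 25.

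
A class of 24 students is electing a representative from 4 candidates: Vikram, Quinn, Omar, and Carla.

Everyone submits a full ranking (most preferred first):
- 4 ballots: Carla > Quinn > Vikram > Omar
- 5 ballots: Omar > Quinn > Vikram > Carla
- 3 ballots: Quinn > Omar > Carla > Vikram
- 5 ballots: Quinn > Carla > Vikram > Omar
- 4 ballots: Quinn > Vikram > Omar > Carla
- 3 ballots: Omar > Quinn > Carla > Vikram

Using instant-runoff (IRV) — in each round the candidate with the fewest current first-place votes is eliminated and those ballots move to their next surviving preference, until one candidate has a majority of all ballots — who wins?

Round 1: Vikram 0, Quinn 12, Omar 8, Carla 4. Vikram eliminated.
Round 2: Quinn 12, Omar 8, Carla 4. Carla eliminated.
Round 3: Quinn 16, Omar 8. Quinn has a majority (≥13).

Quinn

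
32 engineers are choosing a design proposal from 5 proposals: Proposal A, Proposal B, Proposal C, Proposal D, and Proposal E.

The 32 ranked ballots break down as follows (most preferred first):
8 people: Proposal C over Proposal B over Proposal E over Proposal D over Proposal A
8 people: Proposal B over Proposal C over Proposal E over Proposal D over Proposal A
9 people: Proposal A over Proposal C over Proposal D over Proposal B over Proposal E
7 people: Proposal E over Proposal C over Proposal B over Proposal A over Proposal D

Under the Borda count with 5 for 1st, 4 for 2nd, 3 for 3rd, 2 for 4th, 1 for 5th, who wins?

Proposal C

Proposal A: 8×1 + 8×1 + 9×5 + 7×2 = 75
Proposal B: 8×4 + 8×5 + 9×2 + 7×3 = 111
Proposal C: 8×5 + 8×4 + 9×4 + 7×4 = 136
Proposal D: 8×2 + 8×2 + 9×3 + 7×1 = 66
Proposal E: 8×3 + 8×3 + 9×1 + 7×5 = 92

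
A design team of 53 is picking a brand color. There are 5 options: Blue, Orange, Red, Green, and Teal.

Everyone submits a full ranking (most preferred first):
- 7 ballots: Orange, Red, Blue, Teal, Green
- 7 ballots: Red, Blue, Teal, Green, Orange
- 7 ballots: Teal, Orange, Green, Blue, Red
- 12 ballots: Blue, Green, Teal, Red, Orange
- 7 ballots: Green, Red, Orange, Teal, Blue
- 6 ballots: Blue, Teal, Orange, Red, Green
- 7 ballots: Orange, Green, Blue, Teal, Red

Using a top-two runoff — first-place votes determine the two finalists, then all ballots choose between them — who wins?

Orange

Round 1 first-place votes: Blue 18, Orange 14, Red 7, Green 7, Teal 7. Blue and Orange advance.
Runoff: Blue is ranked above Orange on 25 ballots, Orange above Blue on 28.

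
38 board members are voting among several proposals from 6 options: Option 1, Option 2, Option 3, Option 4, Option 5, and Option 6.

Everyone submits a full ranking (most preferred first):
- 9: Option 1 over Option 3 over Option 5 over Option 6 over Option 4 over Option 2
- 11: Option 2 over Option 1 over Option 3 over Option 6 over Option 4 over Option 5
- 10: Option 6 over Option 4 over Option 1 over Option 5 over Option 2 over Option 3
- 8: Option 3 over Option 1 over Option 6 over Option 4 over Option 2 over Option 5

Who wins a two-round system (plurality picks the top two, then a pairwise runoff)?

Round 1 first-place votes: Option 1 9, Option 2 11, Option 3 8, Option 4 0, Option 5 0, Option 6 10. Option 2 and Option 6 advance.
Runoff: Option 2 is ranked above Option 6 on 11 ballots, Option 6 above Option 2 on 27.

Option 6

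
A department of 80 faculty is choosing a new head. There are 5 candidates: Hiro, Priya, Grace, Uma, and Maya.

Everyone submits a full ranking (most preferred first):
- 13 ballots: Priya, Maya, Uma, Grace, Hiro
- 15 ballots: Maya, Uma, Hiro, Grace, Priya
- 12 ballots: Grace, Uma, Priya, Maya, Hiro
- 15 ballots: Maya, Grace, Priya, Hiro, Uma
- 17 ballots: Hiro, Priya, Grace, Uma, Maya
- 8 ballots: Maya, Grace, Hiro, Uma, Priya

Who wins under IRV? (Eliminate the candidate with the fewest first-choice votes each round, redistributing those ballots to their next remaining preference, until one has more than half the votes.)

Priya

Round 1: Hiro 17, Priya 13, Grace 12, Uma 0, Maya 38. Uma eliminated.
Round 2: Hiro 17, Priya 13, Grace 12, Maya 38. Grace eliminated.
Round 3: Hiro 17, Priya 25, Maya 38. Hiro eliminated.
Round 4: Priya 42, Maya 38. Priya has a majority (≥41).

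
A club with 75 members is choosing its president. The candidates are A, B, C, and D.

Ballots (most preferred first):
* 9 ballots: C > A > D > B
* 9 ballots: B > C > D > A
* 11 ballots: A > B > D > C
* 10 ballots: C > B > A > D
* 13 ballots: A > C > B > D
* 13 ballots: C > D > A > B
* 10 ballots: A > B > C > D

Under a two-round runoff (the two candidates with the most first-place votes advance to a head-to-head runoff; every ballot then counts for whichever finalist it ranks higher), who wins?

C

Round 1 first-place votes: A 34, B 9, C 32, D 0. A and C advance.
Runoff: A is ranked above C on 34 ballots, C above A on 41.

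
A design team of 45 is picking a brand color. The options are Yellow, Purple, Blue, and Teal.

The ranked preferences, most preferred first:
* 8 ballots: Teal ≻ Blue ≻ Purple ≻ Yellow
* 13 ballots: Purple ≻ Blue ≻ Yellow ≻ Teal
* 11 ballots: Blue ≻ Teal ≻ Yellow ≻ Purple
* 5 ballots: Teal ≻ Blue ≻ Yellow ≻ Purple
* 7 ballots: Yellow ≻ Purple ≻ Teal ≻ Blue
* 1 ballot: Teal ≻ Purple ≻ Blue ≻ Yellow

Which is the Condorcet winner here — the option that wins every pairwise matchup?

Blue vs Yellow: 38–7
Blue vs Purple: 24–21
Blue vs Teal: 24–21
Blue beats every other option.

Blue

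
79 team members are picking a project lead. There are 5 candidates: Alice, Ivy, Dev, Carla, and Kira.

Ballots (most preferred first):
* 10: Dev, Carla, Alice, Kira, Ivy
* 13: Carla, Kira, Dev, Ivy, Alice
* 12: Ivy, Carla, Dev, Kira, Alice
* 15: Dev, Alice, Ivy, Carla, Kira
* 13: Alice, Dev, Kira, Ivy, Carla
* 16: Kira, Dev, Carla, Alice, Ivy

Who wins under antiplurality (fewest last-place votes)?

Last-place votes: Alice 25, Ivy 26, Dev 0, Carla 13, Kira 15.

Dev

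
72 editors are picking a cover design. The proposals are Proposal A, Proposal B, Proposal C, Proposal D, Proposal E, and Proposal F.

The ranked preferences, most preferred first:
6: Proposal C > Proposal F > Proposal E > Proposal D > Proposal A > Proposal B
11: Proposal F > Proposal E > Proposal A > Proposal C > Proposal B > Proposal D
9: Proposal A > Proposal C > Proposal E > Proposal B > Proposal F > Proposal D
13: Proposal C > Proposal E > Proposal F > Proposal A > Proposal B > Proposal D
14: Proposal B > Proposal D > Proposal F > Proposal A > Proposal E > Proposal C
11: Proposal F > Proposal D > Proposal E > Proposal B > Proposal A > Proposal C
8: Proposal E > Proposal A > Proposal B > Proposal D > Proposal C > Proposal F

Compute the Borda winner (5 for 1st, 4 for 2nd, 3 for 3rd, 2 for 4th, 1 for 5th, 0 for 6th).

Proposal A: 6×1 + 11×3 + 9×5 + 13×2 + 14×2 + 11×1 + 8×4 = 181
Proposal B: 6×0 + 11×1 + 9×2 + 13×1 + 14×5 + 11×2 + 8×3 = 158
Proposal C: 6×5 + 11×2 + 9×4 + 13×5 + 14×0 + 11×0 + 8×1 = 161
Proposal D: 6×2 + 11×0 + 9×0 + 13×0 + 14×4 + 11×4 + 8×2 = 128
Proposal E: 6×3 + 11×4 + 9×3 + 13×4 + 14×1 + 11×3 + 8×5 = 228
Proposal F: 6×4 + 11×5 + 9×1 + 13×3 + 14×3 + 11×5 + 8×0 = 224

Proposal E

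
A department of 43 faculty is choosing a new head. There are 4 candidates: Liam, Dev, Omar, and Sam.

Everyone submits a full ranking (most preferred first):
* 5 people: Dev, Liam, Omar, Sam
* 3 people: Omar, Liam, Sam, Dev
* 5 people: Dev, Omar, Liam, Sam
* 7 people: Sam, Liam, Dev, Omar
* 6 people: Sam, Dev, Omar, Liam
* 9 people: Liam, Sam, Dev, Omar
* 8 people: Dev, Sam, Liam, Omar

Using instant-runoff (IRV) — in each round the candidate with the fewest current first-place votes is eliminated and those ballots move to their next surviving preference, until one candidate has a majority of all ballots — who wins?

Round 1: Liam 9, Dev 18, Omar 3, Sam 13. Omar eliminated.
Round 2: Liam 12, Dev 18, Sam 13. Liam eliminated.
Round 3: Dev 18, Sam 25. Sam has a majority (≥22).

Sam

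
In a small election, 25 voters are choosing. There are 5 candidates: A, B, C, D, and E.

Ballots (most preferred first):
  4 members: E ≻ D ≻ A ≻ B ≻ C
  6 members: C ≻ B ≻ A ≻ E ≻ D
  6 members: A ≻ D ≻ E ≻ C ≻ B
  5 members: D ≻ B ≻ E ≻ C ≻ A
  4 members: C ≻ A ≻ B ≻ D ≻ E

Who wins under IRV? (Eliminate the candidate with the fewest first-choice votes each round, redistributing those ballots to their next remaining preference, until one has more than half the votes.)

D

Round 1: A 6, B 0, C 10, D 5, E 4. B eliminated.
Round 2: A 6, C 10, D 5, E 4. E eliminated.
Round 3: A 6, C 10, D 9. A eliminated.
Round 4: C 10, D 15. D has a majority (≥13).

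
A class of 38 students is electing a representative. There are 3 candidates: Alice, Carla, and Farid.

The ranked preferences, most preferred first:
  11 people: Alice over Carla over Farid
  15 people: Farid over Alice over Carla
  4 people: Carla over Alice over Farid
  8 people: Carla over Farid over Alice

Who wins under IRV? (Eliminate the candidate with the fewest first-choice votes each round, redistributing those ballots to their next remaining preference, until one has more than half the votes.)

Round 1: Alice 11, Carla 12, Farid 15. Alice eliminated.
Round 2: Carla 23, Farid 15. Carla has a majority (≥20).

Carla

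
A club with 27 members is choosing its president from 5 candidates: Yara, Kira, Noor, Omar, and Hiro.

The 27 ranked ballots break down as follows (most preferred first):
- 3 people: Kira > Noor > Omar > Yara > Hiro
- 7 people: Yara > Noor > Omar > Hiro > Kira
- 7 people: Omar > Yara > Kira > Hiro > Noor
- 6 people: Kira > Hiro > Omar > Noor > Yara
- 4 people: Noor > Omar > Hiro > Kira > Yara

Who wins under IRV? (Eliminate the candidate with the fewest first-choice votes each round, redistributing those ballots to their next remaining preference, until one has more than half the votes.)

Round 1: Yara 7, Kira 9, Noor 4, Omar 7, Hiro 0. Hiro eliminated.
Round 2: Yara 7, Kira 9, Noor 4, Omar 7. Noor eliminated.
Round 3: Yara 7, Kira 9, Omar 11. Yara eliminated.
Round 4: Kira 9, Omar 18. Omar has a majority (≥14).

Omar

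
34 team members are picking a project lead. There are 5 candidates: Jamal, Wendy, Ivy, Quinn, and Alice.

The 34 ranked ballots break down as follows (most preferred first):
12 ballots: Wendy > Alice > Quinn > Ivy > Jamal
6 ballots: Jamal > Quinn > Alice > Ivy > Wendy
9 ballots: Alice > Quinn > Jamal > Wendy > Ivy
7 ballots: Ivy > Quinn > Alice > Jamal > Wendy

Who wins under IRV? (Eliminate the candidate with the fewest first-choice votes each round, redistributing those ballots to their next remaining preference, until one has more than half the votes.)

Alice

Round 1: Jamal 6, Wendy 12, Ivy 7, Quinn 0, Alice 9. Quinn eliminated.
Round 2: Jamal 6, Wendy 12, Ivy 7, Alice 9. Jamal eliminated.
Round 3: Wendy 12, Ivy 7, Alice 15. Ivy eliminated.
Round 4: Wendy 12, Alice 22. Alice has a majority (≥18).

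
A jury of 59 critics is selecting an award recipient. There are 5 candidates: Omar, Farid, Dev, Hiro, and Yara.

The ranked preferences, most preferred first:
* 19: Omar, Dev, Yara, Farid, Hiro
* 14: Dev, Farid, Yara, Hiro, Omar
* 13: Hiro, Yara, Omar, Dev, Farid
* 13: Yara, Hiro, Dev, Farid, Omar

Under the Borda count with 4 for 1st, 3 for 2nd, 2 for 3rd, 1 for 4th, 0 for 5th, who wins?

Yara

Omar: 19×4 + 14×0 + 13×2 + 13×0 = 102
Farid: 19×1 + 14×3 + 13×0 + 13×1 = 74
Dev: 19×3 + 14×4 + 13×1 + 13×2 = 152
Hiro: 19×0 + 14×1 + 13×4 + 13×3 = 105
Yara: 19×2 + 14×2 + 13×3 + 13×4 = 157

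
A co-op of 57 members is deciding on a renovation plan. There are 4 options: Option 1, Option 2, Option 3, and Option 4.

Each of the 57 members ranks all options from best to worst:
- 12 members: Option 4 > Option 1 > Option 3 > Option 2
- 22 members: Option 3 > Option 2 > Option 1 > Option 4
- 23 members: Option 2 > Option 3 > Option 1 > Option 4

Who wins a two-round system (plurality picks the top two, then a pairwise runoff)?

Round 1 first-place votes: Option 1 0, Option 2 23, Option 3 22, Option 4 12. Option 2 and Option 3 advance.
Runoff: Option 2 is ranked above Option 3 on 23 ballots, Option 3 above Option 2 on 34.

Option 3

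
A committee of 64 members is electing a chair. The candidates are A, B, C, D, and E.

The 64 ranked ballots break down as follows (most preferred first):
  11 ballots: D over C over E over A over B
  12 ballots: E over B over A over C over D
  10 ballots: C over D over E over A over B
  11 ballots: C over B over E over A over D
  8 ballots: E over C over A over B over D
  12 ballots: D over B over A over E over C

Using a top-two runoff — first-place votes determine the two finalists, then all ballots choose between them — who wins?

C

Round 1 first-place votes: A 0, B 0, C 21, D 23, E 20. D and C advance.
Runoff: D is ranked above C on 23 ballots, C above D on 41.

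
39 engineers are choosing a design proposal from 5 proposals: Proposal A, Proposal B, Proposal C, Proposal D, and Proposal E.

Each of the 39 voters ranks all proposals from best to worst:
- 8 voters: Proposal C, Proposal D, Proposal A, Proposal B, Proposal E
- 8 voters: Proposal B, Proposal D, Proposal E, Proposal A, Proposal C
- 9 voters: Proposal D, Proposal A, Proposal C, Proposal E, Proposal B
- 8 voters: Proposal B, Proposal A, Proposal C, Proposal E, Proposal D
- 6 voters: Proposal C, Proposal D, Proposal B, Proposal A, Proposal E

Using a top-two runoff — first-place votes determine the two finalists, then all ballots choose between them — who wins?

Proposal C

Round 1 first-place votes: Proposal A 0, Proposal B 16, Proposal C 14, Proposal D 9, Proposal E 0. Proposal B and Proposal C advance.
Runoff: Proposal B is ranked above Proposal C on 16 ballots, Proposal C above Proposal B on 23.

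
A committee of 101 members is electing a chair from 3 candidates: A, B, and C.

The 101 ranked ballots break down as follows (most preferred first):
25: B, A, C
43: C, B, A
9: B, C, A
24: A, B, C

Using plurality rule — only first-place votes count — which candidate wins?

First-place votes: A 24, B 34, C 43.

C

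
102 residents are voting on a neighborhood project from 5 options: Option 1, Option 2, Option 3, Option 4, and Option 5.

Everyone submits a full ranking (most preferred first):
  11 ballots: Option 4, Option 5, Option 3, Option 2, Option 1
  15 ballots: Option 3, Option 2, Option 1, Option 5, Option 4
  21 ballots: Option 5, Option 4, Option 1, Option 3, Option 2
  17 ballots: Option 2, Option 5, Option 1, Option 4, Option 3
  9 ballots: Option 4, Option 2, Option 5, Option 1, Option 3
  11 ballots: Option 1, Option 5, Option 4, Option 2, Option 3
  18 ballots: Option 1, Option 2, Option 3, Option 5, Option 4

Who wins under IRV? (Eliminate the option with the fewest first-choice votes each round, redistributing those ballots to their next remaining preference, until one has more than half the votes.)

Round 1: Option 1 29, Option 2 17, Option 3 15, Option 4 20, Option 5 21. Option 3 eliminated.
Round 2: Option 1 29, Option 2 32, Option 4 20, Option 5 21. Option 4 eliminated.
Round 3: Option 1 29, Option 2 41, Option 5 32. Option 1 eliminated.
Round 4: Option 2 59, Option 5 43. Option 2 has a majority (≥52).

Option 2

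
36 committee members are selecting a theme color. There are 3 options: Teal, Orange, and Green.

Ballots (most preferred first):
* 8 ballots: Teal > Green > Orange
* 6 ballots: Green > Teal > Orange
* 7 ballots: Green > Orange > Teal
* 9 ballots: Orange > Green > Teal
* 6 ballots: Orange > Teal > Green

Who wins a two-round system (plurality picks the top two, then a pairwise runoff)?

Round 1 first-place votes: Teal 8, Orange 15, Green 13. Orange and Green advance.
Runoff: Orange is ranked above Green on 15 ballots, Green above Orange on 21.

Green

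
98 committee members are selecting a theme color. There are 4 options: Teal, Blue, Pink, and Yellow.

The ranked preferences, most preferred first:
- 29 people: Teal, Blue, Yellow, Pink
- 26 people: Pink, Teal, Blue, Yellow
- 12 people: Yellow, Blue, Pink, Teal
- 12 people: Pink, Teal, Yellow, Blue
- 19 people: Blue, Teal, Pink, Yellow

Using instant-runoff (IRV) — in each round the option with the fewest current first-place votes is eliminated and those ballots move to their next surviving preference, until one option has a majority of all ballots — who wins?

Round 1: Teal 29, Blue 19, Pink 38, Yellow 12. Yellow eliminated.
Round 2: Teal 29, Blue 31, Pink 38. Teal eliminated.
Round 3: Blue 60, Pink 38. Blue has a majority (≥50).

Blue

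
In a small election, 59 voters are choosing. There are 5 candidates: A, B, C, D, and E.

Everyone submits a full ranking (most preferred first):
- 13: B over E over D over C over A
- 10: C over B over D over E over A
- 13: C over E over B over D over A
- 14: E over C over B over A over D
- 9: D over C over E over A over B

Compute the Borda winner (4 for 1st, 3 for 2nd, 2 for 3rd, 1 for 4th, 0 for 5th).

A: 13×0 + 10×0 + 13×0 + 14×1 + 9×1 = 23
B: 13×4 + 10×3 + 13×2 + 14×2 + 9×0 = 136
C: 13×1 + 10×4 + 13×4 + 14×3 + 9×3 = 174
D: 13×2 + 10×2 + 13×1 + 14×0 + 9×4 = 95
E: 13×3 + 10×1 + 13×3 + 14×4 + 9×2 = 162

C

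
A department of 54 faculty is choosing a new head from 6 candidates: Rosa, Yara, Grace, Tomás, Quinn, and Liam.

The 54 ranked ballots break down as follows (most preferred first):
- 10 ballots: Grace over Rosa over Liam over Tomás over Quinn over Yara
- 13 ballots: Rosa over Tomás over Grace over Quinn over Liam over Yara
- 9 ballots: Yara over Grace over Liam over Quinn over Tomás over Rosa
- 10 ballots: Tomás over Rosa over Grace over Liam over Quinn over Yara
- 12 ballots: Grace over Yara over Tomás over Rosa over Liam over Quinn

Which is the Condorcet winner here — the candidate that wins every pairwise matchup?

Grace

Grace vs Rosa: 31–23
Grace vs Yara: 45–9
Grace vs Tomás: 31–23
Grace vs Quinn: 54–0
Grace vs Liam: 54–0
Grace beats every other candidate.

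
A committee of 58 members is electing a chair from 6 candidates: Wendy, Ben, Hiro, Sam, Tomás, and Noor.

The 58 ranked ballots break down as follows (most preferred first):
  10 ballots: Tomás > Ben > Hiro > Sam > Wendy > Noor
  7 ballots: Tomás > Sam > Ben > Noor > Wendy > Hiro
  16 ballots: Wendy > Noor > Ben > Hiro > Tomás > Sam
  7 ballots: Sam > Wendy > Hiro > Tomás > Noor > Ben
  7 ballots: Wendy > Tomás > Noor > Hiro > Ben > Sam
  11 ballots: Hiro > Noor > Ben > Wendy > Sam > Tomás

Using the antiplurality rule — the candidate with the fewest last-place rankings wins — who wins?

Last-place votes: Wendy 0, Ben 7, Hiro 7, Sam 23, Tomás 11, Noor 10.

Wendy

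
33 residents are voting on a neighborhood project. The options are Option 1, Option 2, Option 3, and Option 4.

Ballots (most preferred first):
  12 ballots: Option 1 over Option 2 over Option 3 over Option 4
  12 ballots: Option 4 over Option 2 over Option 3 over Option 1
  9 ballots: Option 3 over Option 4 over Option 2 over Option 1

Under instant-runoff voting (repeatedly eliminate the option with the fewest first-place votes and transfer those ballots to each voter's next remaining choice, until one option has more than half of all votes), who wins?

Option 4

Round 1: Option 1 12, Option 2 0, Option 3 9, Option 4 12. Option 2 eliminated.
Round 2: Option 1 12, Option 3 9, Option 4 12. Option 3 eliminated.
Round 3: Option 1 12, Option 4 21. Option 4 has a majority (≥17).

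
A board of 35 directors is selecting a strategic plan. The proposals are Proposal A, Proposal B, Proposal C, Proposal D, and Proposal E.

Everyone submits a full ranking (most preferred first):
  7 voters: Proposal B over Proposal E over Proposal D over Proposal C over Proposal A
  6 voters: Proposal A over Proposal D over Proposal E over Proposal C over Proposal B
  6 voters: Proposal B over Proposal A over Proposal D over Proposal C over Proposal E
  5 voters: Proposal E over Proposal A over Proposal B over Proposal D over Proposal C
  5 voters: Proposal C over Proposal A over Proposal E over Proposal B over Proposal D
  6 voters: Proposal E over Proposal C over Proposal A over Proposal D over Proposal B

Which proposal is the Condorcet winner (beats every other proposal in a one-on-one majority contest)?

Proposal E vs Proposal A: 18–17
Proposal E vs Proposal B: 22–13
Proposal E vs Proposal C: 24–11
Proposal E vs Proposal D: 23–12
Proposal E beats every other proposal.

Proposal E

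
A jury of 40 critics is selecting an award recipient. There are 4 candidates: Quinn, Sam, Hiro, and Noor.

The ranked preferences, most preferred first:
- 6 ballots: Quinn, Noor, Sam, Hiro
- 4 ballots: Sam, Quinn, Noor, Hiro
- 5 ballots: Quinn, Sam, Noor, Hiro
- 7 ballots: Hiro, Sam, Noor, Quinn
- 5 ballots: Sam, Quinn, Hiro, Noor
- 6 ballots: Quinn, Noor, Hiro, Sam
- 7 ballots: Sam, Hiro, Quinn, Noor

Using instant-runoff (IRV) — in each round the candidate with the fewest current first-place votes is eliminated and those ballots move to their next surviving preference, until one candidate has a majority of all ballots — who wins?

Round 1: Quinn 17, Sam 16, Hiro 7, Noor 0. Noor eliminated.
Round 2: Quinn 17, Sam 16, Hiro 7. Hiro eliminated.
Round 3: Quinn 17, Sam 23. Sam has a majority (≥21).

Sam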